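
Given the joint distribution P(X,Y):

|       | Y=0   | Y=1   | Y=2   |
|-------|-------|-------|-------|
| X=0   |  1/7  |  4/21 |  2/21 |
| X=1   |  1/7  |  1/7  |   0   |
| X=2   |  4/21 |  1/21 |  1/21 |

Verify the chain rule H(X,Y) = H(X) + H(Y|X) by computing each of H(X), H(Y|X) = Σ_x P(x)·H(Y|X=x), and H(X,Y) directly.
H(X) = 1.5567 bits, H(Y|X) = 1.2992 bits, H(X,Y) = 2.8559 bits

Marginal of X (row sums):
  P(X=0) = 1/7 + 4/21 + 2/21 = 3/7
  P(X=1) = 1/7 + 1/7 + 0 = 2/7
  P(X=2) = 4/21 + 1/21 + 1/21 = 2/7
H(X) = -[(3/7)·log₂(3/7) + (2/7)·log₂(2/7) + (2/7)·log₂(2/7)]
  = 0.52388 + 0.51639 + 0.51639 = 1.5567 bits

H(Y|X) = Σ_x P(x)·H(Y|X=x):
  X=0: P(X=0) = 3/7, P(Y|X=0) = (1/3, 4/9, 2/9) → H(Y|X=0) = 1.53049
  X=1: P(X=1) = 2/7, P(Y|X=1) = (1/2, 1/2, 0) → H(Y|X=1) = 1.00000
  X=2: P(X=2) = 2/7, P(Y|X=2) = (2/3, 1/6, 1/6) → H(Y|X=2) = 1.25163
H(Y|X) = (3/7)·1.53049 + (2/7)·1.00000 + (2/7)·1.25163 = 1.2992 bits

H(X,Y) = -Σ_{x,y} P(x,y) log₂ P(x,y). Per-cell terms -P(x,y)·log₂P(x,y):
  X=0: 0.40105, 0.45568, 0.32308
  X=1: 0.40105, 0.40105, 0.00000
  X=2: 0.45568, 0.20916, 0.20916
  (cells with P = 0 contribute 0)
Sum of the 9 terms: H(X,Y) = 2.8559 bits

Chain rule check:
  H(X) + H(Y|X) = 1.5567 + 1.2992 = 2.8559 bits
  H(X,Y) = 2.8559 bits
✓ Chain rule verified.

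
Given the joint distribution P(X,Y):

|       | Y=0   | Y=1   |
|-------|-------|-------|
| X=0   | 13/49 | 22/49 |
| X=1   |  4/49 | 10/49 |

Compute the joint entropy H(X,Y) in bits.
1.7896 bits

H(X,Y) = -Σ_{x,y} P(x,y) log₂ P(x,y). Per-cell terms -P(x,y)·log₂P(x,y):
  X=0: 0.5079, 0.5187
  X=1: 0.2951, 0.4679
Sum of the 4 terms: H(X,Y) = 1.7896 bits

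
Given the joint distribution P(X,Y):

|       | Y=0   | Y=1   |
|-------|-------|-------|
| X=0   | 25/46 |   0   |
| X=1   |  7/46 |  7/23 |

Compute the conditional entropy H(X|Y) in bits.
0.5272 bits

H(X|Y) = H(X,Y) - H(Y)

H(X,Y) = -Σ_{x,y} P(x,y) log₂ P(x,y). Per-cell terms -P(x,y)·log₂P(x,y):
  X=0: 0.47810, 0.00000
  X=1: 0.41334, 0.52232
  (cells with P = 0 contribute 0)
Sum of the 4 terms: H(X,Y) = 1.41376 bits

Marginal of Y (column sums):
  P(Y=0) = 25/46 + 7/46 = 16/23
  P(Y=1) = 0 + 7/23 = 7/23
H(Y) = -[(16/23)·log₂(16/23) + (7/23)·log₂(7/23)]
  = 0.36422 + 0.52232 = 0.88654 bits

H(X|Y) = H(X,Y) - H(Y) = 1.41376 - 0.88654 = 0.5272 bits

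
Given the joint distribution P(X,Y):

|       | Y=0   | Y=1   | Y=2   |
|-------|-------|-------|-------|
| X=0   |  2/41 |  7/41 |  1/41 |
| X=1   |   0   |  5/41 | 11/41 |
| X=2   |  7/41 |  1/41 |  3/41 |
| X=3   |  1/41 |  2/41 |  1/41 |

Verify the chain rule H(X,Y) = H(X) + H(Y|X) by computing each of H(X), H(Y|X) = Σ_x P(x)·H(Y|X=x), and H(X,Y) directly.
H(X) = 1.8631 bits, H(Y|X) = 1.1110 bits, H(X,Y) = 2.9741 bits

Marginal of X (row sums):
  P(X=0) = 2/41 + 7/41 + 1/41 = 10/41
  P(X=1) = 0 + 5/41 + 11/41 = 16/41
  P(X=2) = 7/41 + 1/41 + 3/41 = 11/41
  P(X=3) = 1/41 + 2/41 + 1/41 = 4/41
H(X) = -[(10/41)·log₂(10/41) + (16/41)·log₂(16/41) + (11/41)·log₂(11/41) + (4/41)·log₂(4/41)]
  = 0.49649 + 0.52978 + 0.50925 + 0.32757 = 1.8631 bits

H(Y|X) = Σ_x P(x)·H(Y|X=x):
  X=0: P(X=0) = 10/41, P(Y|X=0) = (1/5, 7/10, 1/10) → H(Y|X=0) = 1.15678
  X=1: P(X=1) = 16/41, P(Y|X=1) = (0, 5/16, 11/16) → H(Y|X=1) = 0.89604
  X=2: P(X=2) = 11/41, P(Y|X=2) = (7/11, 1/11, 3/11) → H(Y|X=2) = 1.24067
  X=3: P(X=3) = 4/41, P(Y|X=3) = (1/4, 1/2, 1/4) → H(Y|X=3) = 1.50000
H(Y|X) = (10/41)·1.15678 + (16/41)·0.89604 + (11/41)·1.24067 + (4/41)·1.50000 = 1.1110 bits

H(X,Y) = -Σ_{x,y} P(x,y) log₂ P(x,y). Per-cell terms -P(x,y)·log₂P(x,y):
  X=0: 0.21256, 0.43540, 0.13067
  X=1: 0.00000, 0.37020, 0.50925
  X=2: 0.43540, 0.13067, 0.27604
  X=3: 0.13067, 0.21256, 0.13067
  (cells with P = 0 contribute 0)
Sum of the 12 terms: H(X,Y) = 2.9741 bits

Chain rule check:
  H(X) + H(Y|X) = 1.8631 + 1.1110 = 2.9741 bits
  H(X,Y) = 2.9741 bits
✓ Chain rule verified.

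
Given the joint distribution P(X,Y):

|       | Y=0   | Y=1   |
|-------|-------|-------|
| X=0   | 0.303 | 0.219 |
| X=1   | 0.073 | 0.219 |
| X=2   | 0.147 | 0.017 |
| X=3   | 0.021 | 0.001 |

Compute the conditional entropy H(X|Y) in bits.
1.3964 bits

H(X|Y) = H(X,Y) - H(Y)

H(X,Y) = -Σ_{x,y} P(x,y) log₂ P(x,y). Per-cell terms -P(x,y)·log₂P(x,y):
  X=0: 0.52195, 0.47983
  X=1: 0.27565, 0.47983
  X=2: 0.40662, 0.09993
  X=3: 0.11704, 0.00997
Sum of the 8 terms: H(X,Y) = 2.3908 bits

Marginal of Y (column sums):
  P(Y=0) = 0.303 + 0.073 + 0.147 + 0.021 = 0.544
  P(Y=1) = 0.219 + 0.219 + 0.017 + 0.001 = 0.456
H(Y) = -[0.544·log₂(0.544) + 0.456·log₂(0.456)]
  = 0.47781 + 0.51660 = 0.9944 bits

H(X|Y) = H(X,Y) - H(Y) = 2.3908 - 0.9944 = 1.3964 bits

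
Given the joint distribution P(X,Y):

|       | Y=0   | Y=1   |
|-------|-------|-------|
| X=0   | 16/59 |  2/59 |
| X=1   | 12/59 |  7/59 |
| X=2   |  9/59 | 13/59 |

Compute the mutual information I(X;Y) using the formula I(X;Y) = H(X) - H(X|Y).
0.1296 bits

I(X;Y) = H(X) - H(X|Y)

Marginal of X (row sums):
  P(X=0) = 16/59 + 2/59 = 18/59
  P(X=1) = 12/59 + 7/59 = 19/59
  P(X=2) = 9/59 + 13/59 = 22/59
H(X) = -[(18/59)·log₂(18/59) + (19/59)·log₂(19/59) + (22/59)·log₂(22/59)]
  = 0.5225 + 0.5264 + 0.5307 = 1.5796 bits

Marginal of Y (column sums):
  P(Y=0) = 16/59 + 12/59 + 9/59 = 37/59
  P(Y=1) = 2/59 + 7/59 + 13/59 = 22/59
H(X|Y) = Σ_y P(y)·H(X|Y=y):
  Y=0: P(Y=0) = 37/59, P(X|Y=0) = (16/37, 12/37, 9/37) → H(X|Y=0) = 1.5460
  Y=1: P(Y=1) = 22/59, P(X|Y=1) = (1/11, 7/22, 13/22) → H(X|Y=1) = 1.2886
H(X|Y) = (37/59)·1.5460 + (22/59)·1.2886 = 1.4500 bits

I(X;Y) = H(X) - H(X|Y) = 1.5796 - 1.4500 = 0.1296 bits

Cross-check via I(X;Y) = H(X) + H(Y) - H(X,Y): computing H(Y) from the column sums and H(X,Y) from the 6 cells in the same way gives H(Y) = 0.9529 bits and H(X,Y) = 2.4029 bits, so
I(X;Y) = 1.5796 + 0.9529 - 2.4029 = 0.1296 bits ✓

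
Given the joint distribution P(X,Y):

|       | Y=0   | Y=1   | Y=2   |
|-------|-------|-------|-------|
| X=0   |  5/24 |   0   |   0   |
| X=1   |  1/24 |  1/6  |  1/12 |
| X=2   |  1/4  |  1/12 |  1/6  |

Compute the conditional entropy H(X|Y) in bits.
1.1217 bits

H(X|Y) = H(X,Y) - H(Y)

H(X,Y) = -Σ_{x,y} P(x,y) log₂ P(x,y). Per-cell terms -P(x,y)·log₂P(x,y):
  X=0: 0.47147, 0.00000, 0.00000
  X=1: 0.19104, 0.43083, 0.29875
  X=2: 0.50000, 0.29875, 0.43083
  (cells with P = 0 contribute 0)
Sum of the 9 terms: H(X,Y) = 2.6217 bits

Marginal of Y (column sums):
  P(Y=0) = 5/24 + 1/24 + 1/4 = 1/2
  P(Y=1) = 0 + 1/6 + 1/12 = 1/4
  P(Y=2) = 0 + 1/12 + 1/6 = 1/4
H(Y) = -[(1/2)·log₂(1/2) + (1/4)·log₂(1/4) + (1/4)·log₂(1/4)]
  = 0.50000 + 0.50000 + 0.50000 = 1.5000 bits

H(X|Y) = H(X,Y) - H(Y) = 2.6217 - 1.5000 = 1.1217 bits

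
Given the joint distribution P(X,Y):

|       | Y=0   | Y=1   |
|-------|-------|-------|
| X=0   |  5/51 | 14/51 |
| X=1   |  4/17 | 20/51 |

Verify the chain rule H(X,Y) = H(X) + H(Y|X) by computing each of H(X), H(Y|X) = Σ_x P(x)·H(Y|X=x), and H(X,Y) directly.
H(X) = 0.9526 bits, H(Y|X) = 0.9086 bits, H(X,Y) = 1.8612 bits

Marginal of X (row sums):
  P(X=0) = 5/51 + 14/51 = 19/51
  P(X=1) = 4/17 + 20/51 = 32/51
H(X) = -[(19/51)·log₂(19/51) + (32/51)·log₂(32/51)]
  = 0.53070 + 0.42191 = 0.9526 bits

H(Y|X) = Σ_x P(x)·H(Y|X=x):
  X=0: P(X=0) = 19/51, P(Y|X=0) = (5/19, 14/19) → H(Y|X=0) = 0.83147
  X=1: P(X=1) = 32/51, P(Y|X=1) = (3/8, 5/8) → H(Y|X=1) = 0.95443
H(Y|X) = (19/51)·0.83147 + (32/51)·0.95443 = 0.9086 bits

H(X,Y) = -Σ_{x,y} P(x,y) log₂ P(x,y). Per-cell terms -P(x,y)·log₂P(x,y):
  X=0: 0.32848, 0.51198
  X=1: 0.49117, 0.52961
Sum of the 4 terms: H(X,Y) = 1.8612 bits

Chain rule check:
  H(X) + H(Y|X) = 0.9526 + 0.9086 = 1.8612 bits
  H(X,Y) = 1.8612 bits
✓ Chain rule verified.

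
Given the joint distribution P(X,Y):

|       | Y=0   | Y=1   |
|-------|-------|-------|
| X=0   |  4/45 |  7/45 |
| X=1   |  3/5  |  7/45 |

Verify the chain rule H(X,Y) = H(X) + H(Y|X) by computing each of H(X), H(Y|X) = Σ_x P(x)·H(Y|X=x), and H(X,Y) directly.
H(X) = 0.8024 bits, H(Y|X) = 0.7854 bits, H(X,Y) = 1.5877 bits

Marginal of X (row sums):
  P(X=0) = 4/45 + 7/45 = 11/45
  P(X=1) = 3/5 + 7/45 = 34/45
H(X) = -[(11/45)·log₂(11/45) + (34/45)·log₂(34/45)]
  = 0.496814 + 0.305539 = 0.8024 bits

H(Y|X) = Σ_x P(x)·H(Y|X=x):
  X=0: P(X=0) = 11/45, P(Y|X=0) = (4/11, 7/11) → H(Y|X=0) = 0.945660
  X=1: P(X=1) = 34/45, P(Y|X=1) = (27/34, 7/34) → H(Y|X=1) = 0.733538
H(Y|X) = (11/45)·0.945660 + (34/45)·0.733538 = 0.7854 bits

H(X,Y) = -Σ_{x,y} P(x,y) log₂ P(x,y). Per-cell terms -P(x,y)·log₂P(x,y):
  X=0: 0.310387, 0.417589
  X=1: 0.442179, 0.417589
Sum of the 4 terms: H(X,Y) = 1.5877 bits

Chain rule check:
  H(X) + H(Y|X) = 0.8024 + 0.7854 = 1.5878 bits
  H(X,Y) = 1.5877 bits
✓ Chain rule verified (Δ = 0.0001 is 4-dp rounding noise: each of the three values was rounded independently).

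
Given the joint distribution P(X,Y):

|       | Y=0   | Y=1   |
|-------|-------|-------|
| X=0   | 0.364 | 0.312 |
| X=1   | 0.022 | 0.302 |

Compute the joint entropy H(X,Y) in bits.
1.6978 bits

H(X,Y) = -Σ_{x,y} P(x,y) log₂ P(x,y). Per-cell terms -P(x,y)·log₂P(x,y):
  X=0: 0.5307, 0.5243
  X=1: 0.1211, 0.5217
Sum of the 4 terms: H(X,Y) = 1.6978 bits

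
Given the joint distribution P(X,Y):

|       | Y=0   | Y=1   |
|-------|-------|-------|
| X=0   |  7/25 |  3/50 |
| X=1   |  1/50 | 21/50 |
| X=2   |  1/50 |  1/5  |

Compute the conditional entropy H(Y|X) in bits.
0.4426 bits

H(Y|X) = H(X,Y) - H(X)

H(X,Y) = -Σ_{x,y} P(x,y) log₂ P(x,y). Per-cell terms -P(x,y)·log₂P(x,y):
  X=0: 0.5142, 0.2435
  X=1: 0.1129, 0.5256
  X=2: 0.1129, 0.4644
Sum of the 6 terms: H(X,Y) = 1.9735 bits

Marginal of X (row sums):
  P(X=0) = 7/25 + 3/50 = 17/50
  P(X=1) = 1/50 + 21/50 = 11/25
  P(X=2) = 1/50 + 1/5 = 11/50
H(X) = -[(17/50)·log₂(17/50) + (11/25)·log₂(11/25) + (11/50)·log₂(11/50)]
  = 0.5292 + 0.5211 + 0.4806 = 1.5309 bits

H(Y|X) = H(X,Y) - H(X) = 1.9735 - 1.5309 = 0.4426 bits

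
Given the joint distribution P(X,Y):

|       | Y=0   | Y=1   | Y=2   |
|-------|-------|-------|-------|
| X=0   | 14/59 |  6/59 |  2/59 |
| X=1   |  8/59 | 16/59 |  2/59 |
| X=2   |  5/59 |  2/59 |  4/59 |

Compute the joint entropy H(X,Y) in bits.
2.7907 bits

H(X,Y) = -Σ_{x,y} P(x,y) log₂ P(x,y). Per-cell terms -P(x,y)·log₂P(x,y):
  X=0: 0.4924, 0.3354, 0.1655
  X=1: 0.3909, 0.5105, 0.1655
  X=2: 0.3018, 0.1655, 0.2632
Sum of the 9 terms: H(X,Y) = 2.7907 bits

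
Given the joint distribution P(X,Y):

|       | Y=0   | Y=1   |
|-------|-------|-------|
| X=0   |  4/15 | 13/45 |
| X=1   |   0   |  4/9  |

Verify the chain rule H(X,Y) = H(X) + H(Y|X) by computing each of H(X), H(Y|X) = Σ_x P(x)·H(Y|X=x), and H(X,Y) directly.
H(X) = 0.9911 bits, H(Y|X) = 0.5549 bits, H(X,Y) = 1.5460 bits

Marginal of X (row sums):
  P(X=0) = 4/15 + 13/45 = 5/9
  P(X=1) = 0 + 4/9 = 4/9
H(X) = -[(5/9)·log₂(5/9) + (4/9)·log₂(4/9)]
  = 0.4711 + 0.5200 = 0.9911 bits

H(Y|X) = Σ_x P(x)·H(Y|X=x):
  X=0: P(X=0) = 5/9, P(Y|X=0) = (12/25, 13/25) → H(Y|X=0) = 0.9988
  X=1: P(X=1) = 4/9, P(Y|X=1) = (0, 1) → H(Y|X=1) = 0.0000
H(Y|X) = (5/9)·0.9988 + (4/9)·0.0000 = 0.5549 bits

H(X,Y) = -Σ_{x,y} P(x,y) log₂ P(x,y). Per-cell terms -P(x,y)·log₂P(x,y):
  X=0: 0.5085, 0.5175
  X=1: 0.0000, 0.5200
  (cells with P = 0 contribute 0)
Sum of the 4 terms: H(X,Y) = 1.5460 bits

Chain rule check:
  H(X) + H(Y|X) = 0.9911 + 0.5549 = 1.5460 bits
  H(X,Y) = 1.5460 bits
✓ Chain rule verified.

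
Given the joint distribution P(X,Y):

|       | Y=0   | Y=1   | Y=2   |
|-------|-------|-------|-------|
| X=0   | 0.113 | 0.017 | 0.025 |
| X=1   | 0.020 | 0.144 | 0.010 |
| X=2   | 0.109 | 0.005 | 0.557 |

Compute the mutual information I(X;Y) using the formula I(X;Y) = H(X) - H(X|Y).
0.5879 bits

I(X;Y) = H(X) - H(X|Y)

Marginal of X (row sums):
  P(X=0) = 0.113 + 0.017 + 0.025 = 0.155
  P(X=1) = 0.020 + 0.144 + 0.010 = 0.174
  P(X=2) = 0.109 + 0.005 + 0.557 = 0.671
H(X) = -[0.155·log₂(0.155) + 0.174·log₂(0.174) + 0.671·log₂(0.671)]
  = 0.4169 + 0.4390 + 0.3862 = 1.2421 bits

Marginal of Y (column sums):
  P(Y=0) = 0.113 + 0.020 + 0.109 = 0.242
  P(Y=1) = 0.017 + 0.144 + 0.005 = 0.166
  P(Y=2) = 0.025 + 0.010 + 0.557 = 0.592
H(X|Y) = Σ_y P(y)·H(X|Y=y):
  Y=0: P(Y=0) = 0.242, P(X|Y=0) = (113/242, 10/121, 109/242) → H(X|Y=0) = 1.3286
  Y=1: P(Y=1) = 0.166, P(X|Y=1) = (17/166, 72/83, 5/166) → H(X|Y=1) = 0.6668
  Y=2: P(Y=2) = 0.592, P(X|Y=2) = (25/592, 5/296, 557/592) → H(X|Y=2) = 0.3750
H(X|Y) = 0.242·1.3286 + 0.166·0.6668 + 0.592·0.3750 = 0.6542 bits

I(X;Y) = H(X) - H(X|Y) = 1.2421 - 0.6542 = 0.5879 bits

Cross-check via I(X;Y) = H(X) + H(Y) - H(X,Y): computing H(Y) from the column sums and H(X,Y) from the 9 cells in the same way gives H(Y) = 1.3732 bits and H(X,Y) = 2.0274 bits, so
I(X;Y) = 1.2421 + 1.3732 - 2.0274 = 0.5879 bits ✓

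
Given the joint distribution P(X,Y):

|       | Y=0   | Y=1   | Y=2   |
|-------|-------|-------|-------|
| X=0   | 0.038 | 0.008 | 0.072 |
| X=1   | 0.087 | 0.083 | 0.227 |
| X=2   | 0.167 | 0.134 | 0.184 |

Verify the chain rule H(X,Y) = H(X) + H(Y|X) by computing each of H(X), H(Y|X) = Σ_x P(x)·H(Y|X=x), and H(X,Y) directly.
H(X) = 1.3992 bits, H(Y|X) = 1.4683 bits, H(X,Y) = 2.8676 bits

Marginal of X (row sums):
  P(X=0) = 0.038 + 0.008 + 0.072 = 0.118
  P(X=1) = 0.087 + 0.083 + 0.227 = 0.397
  P(X=2) = 0.167 + 0.134 + 0.184 = 0.485
H(X) = -[0.118·log₂(0.118) + 0.397·log₂(0.397) + 0.485·log₂(0.485)]
  = 0.3638 + 0.5291 + 0.5063 = 1.3992 bits

H(Y|X) = Σ_x P(x)·H(Y|X=x):
  X=0: P(X=0) = 0.118, P(Y|X=0) = (19/59, 4/59, 36/59) → H(Y|X=0) = 1.2245
  X=1: P(X=1) = 0.397, P(Y|X=1) = (87/397, 83/397, 227/397) → H(Y|X=1) = 1.4131
  X=2: P(X=2) = 0.485, P(Y|X=2) = (167/485, 134/485, 184/485) → H(Y|X=2) = 1.5728
H(Y|X) = 0.118·1.2245 + 0.397·1.4131 + 0.485·1.5728 = 1.4683 bits

H(X,Y) = -Σ_{x,y} P(x,y) log₂ P(x,y). Per-cell terms -P(x,y)·log₂P(x,y):
  X=0: 0.1793, 0.0557, 0.2733
  X=1: 0.3065, 0.2980, 0.4856
  X=2: 0.4312, 0.3886, 0.4494
Sum of the 9 terms: H(X,Y) = 2.8676 bits

Chain rule check:
  H(X) + H(Y|X) = 1.3992 + 1.4683 = 2.8675 bits
  H(X,Y) = 2.8676 bits
✓ Chain rule verified (Δ = 0.0001 is 4-dp rounding noise: each of the three values was rounded independently).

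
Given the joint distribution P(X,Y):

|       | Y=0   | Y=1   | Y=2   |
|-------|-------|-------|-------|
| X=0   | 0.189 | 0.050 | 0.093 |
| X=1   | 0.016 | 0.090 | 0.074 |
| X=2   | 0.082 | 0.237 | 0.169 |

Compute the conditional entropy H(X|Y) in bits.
1.3206 bits

H(X|Y) = H(X,Y) - H(Y)

H(X,Y) = -Σ_{x,y} P(x,y) log₂ P(x,y). Per-cell terms -P(x,y)·log₂P(x,y):
  X=0: 0.45427, 0.21610, 0.31868
  X=1: 0.09545, 0.31265, 0.27797
  X=2: 0.29588, 0.49226, 0.43347
Sum of the 9 terms: H(X,Y) = 2.8967 bits

Marginal of Y (column sums):
  P(Y=0) = 0.189 + 0.016 + 0.082 = 0.287
  P(Y=1) = 0.050 + 0.090 + 0.237 = 0.377
  P(Y=2) = 0.093 + 0.074 + 0.169 = 0.336
H(Y) = -[0.287·log₂(0.287) + 0.377·log₂(0.377) + 0.336·log₂(0.336)]
  = 0.51685 + 0.53058 + 0.52868 = 1.5761 bits

H(X|Y) = H(X,Y) - H(Y) = 2.8967 - 1.5761 = 1.3206 bits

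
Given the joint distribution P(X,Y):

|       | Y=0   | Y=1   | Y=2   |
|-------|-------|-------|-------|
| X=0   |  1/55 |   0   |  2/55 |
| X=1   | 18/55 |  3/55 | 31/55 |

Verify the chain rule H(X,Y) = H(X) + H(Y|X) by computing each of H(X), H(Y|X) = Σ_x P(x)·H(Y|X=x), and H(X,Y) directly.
H(X) = 0.3054 bits, H(Y|X) = 1.1961 bits, H(X,Y) = 1.5015 bits

Marginal of X (row sums):
  P(X=0) = 1/55 + 0 + 2/55 = 3/55
  P(X=1) = 18/55 + 3/55 + 31/55 = 52/55
H(X) = -[(3/55)·log₂(3/55) + (52/55)·log₂(52/55)]
  = 0.2289 + 0.0765 = 0.3054 bits

H(Y|X) = Σ_x P(x)·H(Y|X=x):
  X=0: P(X=0) = 3/55, P(Y|X=0) = (1/3, 0, 2/3) → H(Y|X=0) = 0.9183
  X=1: P(X=1) = 52/55, P(Y|X=1) = (9/26, 3/52, 31/52) → H(Y|X=1) = 1.2121
H(Y|X) = (3/55)·0.9183 + (52/55)·1.2121 = 1.1961 bits

H(X,Y) = -Σ_{x,y} P(x,y) log₂ P(x,y). Per-cell terms -P(x,y)·log₂P(x,y):
  X=0: 0.1051, 0.0000, 0.1739
  X=1: 0.5274, 0.2289, 0.4662
  (cells with P = 0 contribute 0)
Sum of the 6 terms: H(X,Y) = 1.5015 bits

Chain rule check:
  H(X) + H(Y|X) = 0.3054 + 1.1961 = 1.5015 bits
  H(X,Y) = 1.5015 bits
✓ Chain rule verified.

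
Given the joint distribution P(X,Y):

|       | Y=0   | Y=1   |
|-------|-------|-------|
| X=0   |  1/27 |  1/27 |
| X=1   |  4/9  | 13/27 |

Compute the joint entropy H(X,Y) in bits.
1.3799 bits

H(X,Y) = -Σ_{x,y} P(x,y) log₂ P(x,y). Per-cell terms -P(x,y)·log₂P(x,y):
  X=0: 0.1761, 0.1761
  X=1: 0.5200, 0.5077
Sum of the 4 terms: H(X,Y) = 1.3799 bits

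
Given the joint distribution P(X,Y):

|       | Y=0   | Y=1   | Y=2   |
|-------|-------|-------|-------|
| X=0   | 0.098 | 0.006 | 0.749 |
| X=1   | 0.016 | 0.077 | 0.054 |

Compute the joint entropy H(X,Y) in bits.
1.2927 bits

H(X,Y) = -Σ_{x,y} P(x,y) log₂ P(x,y). Per-cell terms -P(x,y)·log₂P(x,y):
  X=0: 0.3284, 0.0443, 0.3123
  X=1: 0.0955, 0.2848, 0.2274
Sum of the 6 terms: H(X,Y) = 1.2927 bits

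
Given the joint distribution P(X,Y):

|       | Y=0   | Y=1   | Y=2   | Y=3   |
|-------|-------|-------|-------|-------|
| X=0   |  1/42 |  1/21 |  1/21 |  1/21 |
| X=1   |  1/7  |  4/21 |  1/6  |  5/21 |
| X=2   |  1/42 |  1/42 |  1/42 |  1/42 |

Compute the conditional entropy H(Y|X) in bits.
1.9726 bits

H(Y|X) = H(X,Y) - H(X)

H(X,Y) = -Σ_{x,y} P(x,y) log₂ P(x,y). Per-cell terms -P(x,y)·log₂P(x,y):
  X=0: 0.12839, 0.20916, 0.20916, 0.20916
  X=1: 0.40105, 0.45568, 0.43083, 0.49295
  X=2: 0.12839, 0.12839, 0.12839, 0.12839
Sum of the 12 terms: H(X,Y) = 3.0499 bits

Marginal of X (row sums):
  P(X=0) = 1/42 + 1/21 + 1/21 + 1/21 = 1/6
  P(X=1) = 1/7 + 4/21 + 1/6 + 5/21 = 31/42
  P(X=2) = 1/42 + 1/42 + 1/42 + 1/42 = 2/21
H(X) = -[(1/6)·log₂(1/6) + (31/42)·log₂(31/42) + (2/21)·log₂(2/21)]
  = 0.43083 + 0.32338 + 0.32308 = 1.0773 bits

H(Y|X) = H(X,Y) - H(X) = 3.0499 - 1.0773 = 1.9726 bits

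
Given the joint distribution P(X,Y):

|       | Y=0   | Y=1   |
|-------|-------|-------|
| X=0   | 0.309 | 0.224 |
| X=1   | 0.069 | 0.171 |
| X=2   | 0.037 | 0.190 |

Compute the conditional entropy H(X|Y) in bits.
1.3610 bits

H(X|Y) = H(X,Y) - H(Y)

H(X,Y) = -Σ_{x,y} P(x,y) log₂ P(x,y). Per-cell terms -P(x,y)·log₂P(x,y):
  X=0: 0.5235, 0.4835
  X=1: 0.2662, 0.4357
  X=2: 0.1760, 0.4552
Sum of the 6 terms: H(X,Y) = 2.3401 bits

Marginal of Y (column sums):
  P(Y=0) = 0.309 + 0.069 + 0.037 = 0.415
  P(Y=1) = 0.224 + 0.171 + 0.190 = 0.585
H(Y) = -[0.415·log₂(0.415) + 0.585·log₂(0.585)]
  = 0.5266 + 0.4525 = 0.9791 bits

H(X|Y) = H(X,Y) - H(Y) = 2.3401 - 0.9791 = 1.3610 bits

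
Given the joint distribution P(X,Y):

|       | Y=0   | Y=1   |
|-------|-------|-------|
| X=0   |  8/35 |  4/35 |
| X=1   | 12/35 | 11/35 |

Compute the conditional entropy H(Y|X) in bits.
0.9711 bits

H(Y|X) = H(X,Y) - H(X)

H(X,Y) = -Σ_{x,y} P(x,y) log₂ P(x,y). Per-cell terms -P(x,y)·log₂P(x,y):
  X=0: 0.4867, 0.3576
  X=1: 0.5295, 0.5248
Sum of the 4 terms: H(X,Y) = 1.8986 bits

Marginal of X (row sums):
  P(X=0) = 8/35 + 4/35 = 12/35
  P(X=1) = 12/35 + 11/35 = 23/35
H(X) = -[(12/35)·log₂(12/35) + (23/35)·log₂(23/35)]
  = 0.5295 + 0.3980 = 0.9275 bits

H(Y|X) = H(X,Y) - H(X) = 1.8986 - 0.9275 = 0.9711 bits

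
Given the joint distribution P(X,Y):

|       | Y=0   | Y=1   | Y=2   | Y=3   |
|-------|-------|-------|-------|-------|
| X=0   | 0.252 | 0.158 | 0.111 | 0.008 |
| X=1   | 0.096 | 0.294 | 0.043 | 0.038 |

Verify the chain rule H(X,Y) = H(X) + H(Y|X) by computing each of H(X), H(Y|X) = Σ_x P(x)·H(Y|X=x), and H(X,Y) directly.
H(X) = 0.9976 bits, H(Y|X) = 1.5501 bits, H(X,Y) = 2.5477 bits

Marginal of X (row sums):
  P(X=0) = 0.252 + 0.158 + 0.111 + 0.008 = 0.529
  P(X=1) = 0.096 + 0.294 + 0.043 + 0.038 = 0.471
H(X) = -[0.529·log₂(0.529) + 0.471·log₂(0.471)]
  = 0.48597 + 0.51160 = 0.9976 bits

H(Y|X) = Σ_x P(x)·H(Y|X=x):
  X=0: P(X=0) = 0.529, P(Y|X=0) = (252/529, 158/529, 111/529, 8/529) → H(Y|X=0) = 1.59447
  X=1: P(X=1) = 0.471, P(Y|X=1) = (32/157, 98/157, 43/471, 38/471) → H(Y|X=1) = 1.50037
H(Y|X) = 0.529·1.59447 + 0.471·1.50037 = 1.5501 bits

H(X,Y) = -Σ_{x,y} P(x,y) log₂ P(x,y). Per-cell terms -P(x,y)·log₂P(x,y):
  X=0: 0.50110, 0.42060, 0.35202, 0.05573
  X=1: 0.32456, 0.51924, 0.19520, 0.17928
Sum of the 8 terms: H(X,Y) = 2.5477 bits

Chain rule check:
  H(X) + H(Y|X) = 0.9976 + 1.5501 = 2.5477 bits
  H(X,Y) = 2.5477 bits
✓ Chain rule verified.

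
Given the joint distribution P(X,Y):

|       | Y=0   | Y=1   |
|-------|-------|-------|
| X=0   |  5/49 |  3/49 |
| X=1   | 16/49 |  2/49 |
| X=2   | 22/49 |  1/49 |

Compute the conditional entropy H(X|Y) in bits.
1.3952 bits

H(X|Y) = H(X,Y) - H(Y)

H(X,Y) = -Σ_{x,y} P(x,y) log₂ P(x,y). Per-cell terms -P(x,y)·log₂P(x,y):
  X=0: 0.33600, 0.24672
  X=1: 0.52725, 0.18836
  X=2: 0.51870, 0.11459
Sum of the 6 terms: H(X,Y) = 1.9316 bits

Marginal of Y (column sums):
  P(Y=0) = 5/49 + 16/49 + 22/49 = 43/49
  P(Y=1) = 3/49 + 2/49 + 1/49 = 6/49
H(Y) = -[(43/49)·log₂(43/49) + (6/49)·log₂(6/49)]
  = 0.16537 + 0.37099 = 0.5364 bits

H(X|Y) = H(X,Y) - H(Y) = 1.9316 - 0.5364 = 1.3952 bits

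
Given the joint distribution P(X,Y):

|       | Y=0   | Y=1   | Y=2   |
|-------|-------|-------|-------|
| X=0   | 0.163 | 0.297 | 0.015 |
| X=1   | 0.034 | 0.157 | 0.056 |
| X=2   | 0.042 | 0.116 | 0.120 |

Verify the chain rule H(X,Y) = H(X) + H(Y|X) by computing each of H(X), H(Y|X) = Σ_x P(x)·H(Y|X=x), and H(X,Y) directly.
H(X) = 1.5219 bits, H(Y|X) = 1.2535 bits, H(X,Y) = 2.7754 bits

Marginal of X (row sums):
  P(X=0) = 0.163 + 0.297 + 0.015 = 0.475
  P(X=1) = 0.034 + 0.157 + 0.056 = 0.247
  P(X=2) = 0.042 + 0.116 + 0.120 = 0.278
H(X) = -[0.475·log₂(0.475) + 0.247·log₂(0.247) + 0.278·log₂(0.278)]
  = 0.51015 + 0.49830 + 0.51342 = 1.5219 bits

H(Y|X) = Σ_x P(x)·H(Y|X=x):
  X=0: P(X=0) = 0.475, P(Y|X=0) = (163/475, 297/475, 3/95) → H(Y|X=0) = 1.11052
  X=1: P(X=1) = 0.247, P(Y|X=1) = (34/247, 157/247, 56/247) → H(Y|X=1) = 1.29476
  X=2: P(X=2) = 0.278, P(Y|X=2) = (21/139, 58/139, 60/139) → H(Y|X=2) = 1.46128
H(Y|X) = 0.475·1.11052 + 0.247·1.29476 + 0.278·1.46128 = 1.2535 bits

H(X,Y) = -Σ_{x,y} P(x,y) log₂ P(x,y). Per-cell terms -P(x,y)·log₂P(x,y):
  X=0: 0.42658, 0.52019, 0.09088
  X=1: 0.16586, 0.41937, 0.23287
  X=2: 0.19209, 0.36051, 0.36707
Sum of the 9 terms: H(X,Y) = 2.7754 bits

Chain rule check:
  H(X) + H(Y|X) = 1.5219 + 1.2535 = 2.7754 bits
  H(X,Y) = 2.7754 bits
✓ Chain rule verified.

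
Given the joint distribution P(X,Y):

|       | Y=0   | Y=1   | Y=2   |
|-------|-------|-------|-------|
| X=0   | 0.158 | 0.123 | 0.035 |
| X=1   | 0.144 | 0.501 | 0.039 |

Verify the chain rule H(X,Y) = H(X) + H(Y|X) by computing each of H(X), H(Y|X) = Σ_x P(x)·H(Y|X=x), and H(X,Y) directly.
H(X) = 0.9000 bits, H(Y|X) = 1.1465 bits, H(X,Y) = 2.0464 bits

Marginal of X (row sums):
  P(X=0) = 0.158 + 0.123 + 0.035 = 0.316
  P(X=1) = 0.144 + 0.501 + 0.039 = 0.684
H(X) = -[0.316·log₂(0.316) + 0.684·log₂(0.684)]
  = 0.52519 + 0.37479 = 0.9000 bits

H(Y|X) = Σ_x P(x)·H(Y|X=x):
  X=0: P(X=0) = 0.316, P(Y|X=0) = (1/2, 123/316, 35/316) → H(Y|X=0) = 1.38147
  X=1: P(X=1) = 0.684, P(Y|X=1) = (4/19, 167/228, 13/228) → H(Y|X=1) = 1.03788
H(Y|X) = 0.316·1.38147 + 0.684·1.03788 = 1.1465 bits

H(X,Y) = -Σ_{x,y} P(x,y) log₂ P(x,y). Per-cell terms -P(x,y)·log₂P(x,y):
  X=0: 0.42060, 0.37186, 0.16928
  X=1: 0.40260, 0.49956, 0.18253
Sum of the 6 terms: H(X,Y) = 2.0464 bits

Chain rule check:
  H(X) + H(Y|X) = 0.9000 + 1.1465 = 2.0465 bits
  H(X,Y) = 2.0464 bits
✓ Chain rule verified (Δ = 0.0001 is 4-dp rounding noise: each of the three values was rounded independently).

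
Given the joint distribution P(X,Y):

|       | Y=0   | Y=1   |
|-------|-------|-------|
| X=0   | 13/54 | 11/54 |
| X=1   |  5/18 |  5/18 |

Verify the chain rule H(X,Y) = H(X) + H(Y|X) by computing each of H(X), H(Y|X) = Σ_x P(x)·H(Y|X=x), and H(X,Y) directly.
H(X) = 0.9911 bits, H(Y|X) = 0.9978 bits, H(X,Y) = 1.9888 bits

Marginal of X (row sums):
  P(X=0) = 13/54 + 11/54 = 4/9
  P(X=1) = 5/18 + 5/18 = 5/9
H(X) = -[(4/9)·log₂(4/9) + (5/9)·log₂(5/9)]
  = 0.5200 + 0.4711 = 0.9911 bits

H(Y|X) = Σ_x P(x)·H(Y|X=x):
  X=0: P(X=0) = 4/9, P(Y|X=0) = (13/24, 11/24) → H(Y|X=0) = 0.9950
  X=1: P(X=1) = 5/9, P(Y|X=1) = (1/2, 1/2) → H(Y|X=1) = 1.0000
H(Y|X) = (4/9)·0.9950 + (5/9)·1.0000 = 0.9978 bits

H(X,Y) = -Σ_{x,y} P(x,y) log₂ P(x,y). Per-cell terms -P(x,y)·log₂P(x,y):
  X=0: 0.4946, 0.4676
  X=1: 0.5133, 0.5133
Sum of the 4 terms: H(X,Y) = 1.9888 bits

Chain rule check:
  H(X) + H(Y|X) = 0.9911 + 0.9978 = 1.9889 bits
  H(X,Y) = 1.9888 bits
✓ Chain rule verified (Δ = 0.0001 is 4-dp rounding noise: each of the three values was rounded independently).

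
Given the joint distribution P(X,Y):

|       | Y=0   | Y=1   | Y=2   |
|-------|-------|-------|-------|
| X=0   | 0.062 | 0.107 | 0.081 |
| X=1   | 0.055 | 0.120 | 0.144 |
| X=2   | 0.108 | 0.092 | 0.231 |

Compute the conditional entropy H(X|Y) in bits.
1.5124 bits

H(X|Y) = H(X,Y) - H(Y)

H(X,Y) = -Σ_{x,y} P(x,y) log₂ P(x,y). Per-cell terms -P(x,y)·log₂P(x,y):
  X=0: 0.2487, 0.3450, 0.2937
  X=1: 0.2301, 0.3671, 0.4026
  X=2: 0.3468, 0.3167, 0.4883
Sum of the 9 terms: H(X,Y) = 3.0390 bits

Marginal of Y (column sums):
  P(Y=0) = 0.062 + 0.055 + 0.108 = 0.225
  P(Y=1) = 0.107 + 0.120 + 0.092 = 0.319
  P(Y=2) = 0.081 + 0.144 + 0.231 = 0.456
H(Y) = -[0.225·log₂(0.225) + 0.319·log₂(0.319) + 0.456·log₂(0.456)]
  = 0.4842 + 0.5258 + 0.5166 = 1.5266 bits

H(X|Y) = H(X,Y) - H(Y) = 3.0390 - 1.5266 = 1.5124 bits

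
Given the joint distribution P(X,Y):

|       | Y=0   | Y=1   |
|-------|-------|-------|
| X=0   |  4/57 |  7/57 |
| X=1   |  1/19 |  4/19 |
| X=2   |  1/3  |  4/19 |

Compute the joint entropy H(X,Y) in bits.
2.3389 bits

H(X,Y) = -Σ_{x,y} P(x,y) log₂ P(x,y). Per-cell terms -P(x,y)·log₂P(x,y):
  X=0: 0.2690, 0.3716
  X=1: 0.2236, 0.4732
  X=2: 0.5283, 0.4732
Sum of the 6 terms: H(X,Y) = 2.3389 bits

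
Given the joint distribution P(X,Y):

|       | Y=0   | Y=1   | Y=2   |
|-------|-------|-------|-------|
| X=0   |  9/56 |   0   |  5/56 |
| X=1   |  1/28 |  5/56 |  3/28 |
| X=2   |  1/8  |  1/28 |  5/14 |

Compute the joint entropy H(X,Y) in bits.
2.6404 bits

H(X,Y) = -Σ_{x,y} P(x,y) log₂ P(x,y). Per-cell terms -P(x,y)·log₂P(x,y):
  X=0: 0.42387, 0.00000, 0.31120
  X=1: 0.17169, 0.31120, 0.34526
  X=2: 0.37500, 0.17169, 0.53051
  (cells with P = 0 contribute 0)
Sum of the 9 terms: H(X,Y) = 2.6404 bits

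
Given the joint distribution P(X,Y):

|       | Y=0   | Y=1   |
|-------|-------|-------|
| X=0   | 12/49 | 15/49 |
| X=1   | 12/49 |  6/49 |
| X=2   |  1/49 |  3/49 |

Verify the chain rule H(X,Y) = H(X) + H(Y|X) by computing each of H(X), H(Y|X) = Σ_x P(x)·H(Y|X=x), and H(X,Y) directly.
H(X) = 1.2996 bits, H(Y|X) = 0.9497 bits, H(X,Y) = 2.2493 bits

Marginal of X (row sums):
  P(X=0) = 12/49 + 15/49 = 27/49
  P(X=1) = 12/49 + 6/49 = 18/49
  P(X=2) = 1/49 + 3/49 = 4/49
H(X) = -[(27/49)·log₂(27/49) + (18/49)·log₂(18/49) + (4/49)·log₂(4/49)]
  = 0.4738 + 0.5307 + 0.2951 = 1.2996 bits

H(Y|X) = Σ_x P(x)·H(Y|X=x):
  X=0: P(X=0) = 27/49, P(Y|X=0) = (4/9, 5/9) → H(Y|X=0) = 0.9911
  X=1: P(X=1) = 18/49, P(Y|X=1) = (2/3, 1/3) → H(Y|X=1) = 0.9183
  X=2: P(X=2) = 4/49, P(Y|X=2) = (1/4, 3/4) → H(Y|X=2) = 0.8113
H(Y|X) = (27/49)·0.9911 + (18/49)·0.9183 + (4/49)·0.8113 = 0.9497 bits

H(X,Y) = -Σ_{x,y} P(x,y) log₂ P(x,y). Per-cell terms -P(x,y)·log₂P(x,y):
  X=0: 0.4971, 0.5228
  X=1: 0.4971, 0.3710
  X=2: 0.1146, 0.2467
Sum of the 6 terms: H(X,Y) = 2.2493 bits

Chain rule check:
  H(X) + H(Y|X) = 1.2996 + 0.9497 = 2.2493 bits
  H(X,Y) = 2.2493 bits
✓ Chain rule verified.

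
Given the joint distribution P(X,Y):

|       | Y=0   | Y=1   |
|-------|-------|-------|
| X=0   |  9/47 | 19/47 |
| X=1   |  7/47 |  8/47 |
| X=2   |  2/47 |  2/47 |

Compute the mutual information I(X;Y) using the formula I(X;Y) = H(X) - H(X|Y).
0.0172 bits

I(X;Y) = H(X) - H(X|Y)

Marginal of X (row sums):
  P(X=0) = 9/47 + 19/47 = 28/47
  P(X=1) = 7/47 + 8/47 = 15/47
  P(X=2) = 2/47 + 2/47 = 4/47
H(X) = -[(28/47)·log₂(28/47) + (15/47)·log₂(15/47) + (4/47)·log₂(4/47)]
  = 0.44516 + 0.52586 + 0.30252 = 1.27354 bits

Marginal of Y (column sums):
  P(Y=0) = 9/47 + 7/47 + 2/47 = 18/47
  P(Y=1) = 19/47 + 8/47 + 2/47 = 29/47
H(X|Y) = Σ_y P(y)·H(X|Y=y):
  Y=0: P(Y=0) = 18/47, P(X|Y=0) = (1/2, 7/18, 1/9) → H(X|Y=0) = 1.38210
  Y=1: P(Y=1) = 29/47, P(X|Y=1) = (19/29, 8/29, 2/29) → H(X|Y=1) = 1.17830
H(X|Y) = (18/47)·1.38210 + (29/47)·1.17830 = 1.25635 bits

I(X;Y) = H(X) - H(X|Y) = 1.27354 - 1.25635 = 0.0172 bits

Cross-check via I(X;Y) = H(X) + H(Y) - H(X,Y): computing H(Y) from the column sums and H(X,Y) from the 6 cells in the same way gives H(Y) = 0.96012 bits and H(X,Y) = 2.21647 bits, so
I(X;Y) = 1.27354 + 0.96012 - 2.21647 = 0.0172 bits ✓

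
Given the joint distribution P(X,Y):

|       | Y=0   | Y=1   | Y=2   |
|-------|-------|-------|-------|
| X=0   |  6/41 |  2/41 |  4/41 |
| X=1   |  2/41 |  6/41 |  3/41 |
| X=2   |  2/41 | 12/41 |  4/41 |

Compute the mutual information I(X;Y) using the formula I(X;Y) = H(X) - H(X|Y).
0.1612 bits

I(X;Y) = H(X) - H(X|Y)

Marginal of X (row sums):
  P(X=0) = 6/41 + 2/41 + 4/41 = 12/41
  P(X=1) = 2/41 + 6/41 + 3/41 = 11/41
  P(X=2) = 2/41 + 12/41 + 4/41 = 18/41
H(X) = -[(12/41)·log₂(12/41) + (11/41)·log₂(11/41) + (18/41)·log₂(18/41)]
  = 0.51881 + 0.50925 + 0.52140 = 1.54946 bits

Marginal of Y (column sums):
  P(Y=0) = 6/41 + 2/41 + 2/41 = 10/41
  P(Y=1) = 2/41 + 6/41 + 12/41 = 20/41
  P(Y=2) = 4/41 + 3/41 + 4/41 = 11/41
H(X|Y) = Σ_y P(y)·H(X|Y=y):
  Y=0: P(Y=0) = 10/41, P(X|Y=0) = (3/5, 1/5, 1/5) → H(X|Y=0) = 1.37095
  Y=1: P(Y=1) = 20/41, P(X|Y=1) = (1/10, 3/10, 3/5) → H(X|Y=1) = 1.29546
  Y=2: P(Y=2) = 11/41, P(X|Y=2) = (4/11, 3/11, 4/11) → H(X|Y=2) = 1.57262
H(X|Y) = (10/41)·1.37095 + (20/41)·1.29546 + (11/41)·1.57262 = 1.38823 bits

I(X;Y) = H(X) - H(X|Y) = 1.54946 - 1.38823 = 0.1612 bits

Cross-check via I(X;Y) = H(X) + H(Y) - H(X,Y): computing H(Y) from the column sums and H(X,Y) from the 9 cells in the same way gives H(Y) = 1.51093 bits and H(X,Y) = 2.89916 bits, so
I(X;Y) = 1.54946 + 1.51093 - 2.89916 = 0.1612 bits ✓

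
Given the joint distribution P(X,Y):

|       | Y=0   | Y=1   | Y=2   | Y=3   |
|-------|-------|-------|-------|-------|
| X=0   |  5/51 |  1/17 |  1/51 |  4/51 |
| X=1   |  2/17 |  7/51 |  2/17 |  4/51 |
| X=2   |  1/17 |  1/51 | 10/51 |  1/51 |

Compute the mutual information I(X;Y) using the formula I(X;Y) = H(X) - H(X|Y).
0.1996 bits

I(X;Y) = H(X) - H(X|Y)

Marginal of X (row sums):
  P(X=0) = 5/51 + 1/17 + 1/51 + 4/51 = 13/51
  P(X=1) = 2/17 + 7/51 + 2/17 + 4/51 = 23/51
  P(X=2) = 1/17 + 1/51 + 10/51 + 1/51 = 5/17
H(X) = -[(13/51)·log₂(13/51) + (23/51)·log₂(23/51) + (5/17)·log₂(5/17)]
  = 0.502663 + 0.518115 + 0.519275 = 1.54005 bits

Marginal of Y (column sums):
  P(Y=0) = 5/51 + 2/17 + 1/17 = 14/51
  P(Y=1) = 1/17 + 7/51 + 1/51 = 11/51
  P(Y=2) = 1/51 + 2/17 + 10/51 = 1/3
  P(Y=3) = 4/51 + 4/51 + 1/51 = 3/17
H(X|Y) = Σ_y P(y)·H(X|Y=y):
  Y=0: P(Y=0) = 14/51, P(X|Y=0) = (5/14, 3/7, 3/14) → H(X|Y=0) = 1.530619
  Y=1: P(Y=1) = 11/51, P(X|Y=1) = (3/11, 7/11, 1/11) → H(X|Y=1) = 1.240671
  Y=2: P(Y=2) = 1/3, P(X|Y=2) = (1/17, 6/17, 10/17) → H(X|Y=2) = 1.221048
  Y=3: P(Y=3) = 3/17, P(X|Y=3) = (4/9, 4/9, 1/9) → H(X|Y=3) = 1.392147
H(X|Y) = (14/51)·1.530619 + (11/51)·1.240671 + (1/3)·1.221048 + (3/17)·1.392147 = 1.34045 bits

I(X;Y) = H(X) - H(X|Y) = 1.54005 - 1.34045 = 0.1996 bits

Cross-check via I(X;Y) = H(X) + H(Y) - H(X,Y): computing H(Y) from the column sums and H(X,Y) from the 12 cells in the same way gives H(Y) = 1.95923 bits and H(X,Y) = 3.29969 bits, so
I(X;Y) = 1.54005 + 1.95923 - 3.29969 = 0.1996 bits ✓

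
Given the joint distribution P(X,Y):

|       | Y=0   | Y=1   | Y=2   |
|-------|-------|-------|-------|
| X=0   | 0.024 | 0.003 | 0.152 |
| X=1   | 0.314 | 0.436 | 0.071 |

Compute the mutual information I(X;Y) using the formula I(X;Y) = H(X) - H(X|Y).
0.3258 bits

I(X;Y) = H(X) - H(X|Y)

Marginal of X (row sums):
  P(X=0) = 0.024 + 0.003 + 0.152 = 0.179
  P(X=1) = 0.314 + 0.436 + 0.071 = 0.821
H(X) = -[0.179·log₂(0.179) + 0.821·log₂(0.821)]
  = 0.4443 + 0.2336 = 0.6779 bits

Marginal of Y (column sums):
  P(Y=0) = 0.024 + 0.314 = 0.338
  P(Y=1) = 0.003 + 0.436 = 0.439
  P(Y=2) = 0.152 + 0.071 = 0.223
H(X|Y) = Σ_y P(y)·H(X|Y=y):
  Y=0: P(Y=0) = 0.338, P(X|Y=0) = (12/169, 157/169) → H(X|Y=0) = 0.3697
  Y=1: P(Y=1) = 0.439, P(X|Y=1) = (3/439, 436/439) → H(X|Y=1) = 0.0590
  Y=2: P(Y=2) = 0.223, P(X|Y=2) = (152/223, 71/223) → H(X|Y=2) = 0.9026
H(X|Y) = 0.338·0.3697 + 0.439·0.0590 + 0.223·0.9026 = 0.3521 bits

I(X;Y) = H(X) - H(X|Y) = 0.6779 - 0.3521 = 0.3258 bits

Cross-check via I(X;Y) = H(X) + H(Y) - H(X,Y): computing H(Y) from the column sums and H(X,Y) from the 6 cells in the same way gives H(Y) = 1.5331 bits and H(X,Y) = 1.8852 bits, so
I(X;Y) = 0.6779 + 1.5331 - 1.8852 = 0.3258 bits ✓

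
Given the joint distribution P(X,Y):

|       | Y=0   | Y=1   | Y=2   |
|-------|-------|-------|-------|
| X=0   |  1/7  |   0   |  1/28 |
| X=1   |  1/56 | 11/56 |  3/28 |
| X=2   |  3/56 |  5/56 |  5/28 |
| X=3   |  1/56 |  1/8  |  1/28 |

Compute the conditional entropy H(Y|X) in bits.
1.1742 bits

H(Y|X) = H(X,Y) - H(X)

H(X,Y) = -Σ_{x,y} P(x,y) log₂ P(x,y). Per-cell terms -P(x,y)·log₂P(x,y):
  X=0: 0.40105, 0.00000, 0.17169
  X=1: 0.10370, 0.46120, 0.34526
  X=2: 0.22620, 0.31120, 0.44383
  X=3: 0.10370, 0.37500, 0.17169
  (cells with P = 0 contribute 0)
Sum of the 12 terms: H(X,Y) = 3.1145 bits

Marginal of X (row sums):
  P(X=0) = 1/7 + 0 + 1/28 = 5/28
  P(X=1) = 1/56 + 11/56 + 3/28 = 9/28
  P(X=2) = 3/56 + 5/56 + 5/28 = 9/28
  P(X=3) = 1/56 + 1/8 + 1/28 = 5/28
H(X) = -[(5/28)·log₂(5/28) + (9/28)·log₂(9/28) + (9/28)·log₂(9/28) + (5/28)·log₂(5/28)]
  = 0.44383 + 0.52632 + 0.52632 + 0.44383 = 1.9403 bits

H(Y|X) = H(X,Y) - H(X) = 3.1145 - 1.9403 = 1.1742 bits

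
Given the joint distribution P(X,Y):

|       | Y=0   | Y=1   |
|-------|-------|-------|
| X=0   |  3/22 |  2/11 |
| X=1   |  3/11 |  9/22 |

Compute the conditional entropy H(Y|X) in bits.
0.9755 bits

H(Y|X) = H(X,Y) - H(X)

H(X,Y) = -Σ_{x,y} P(x,y) log₂ P(x,y). Per-cell terms -P(x,y)·log₂P(x,y):
  X=0: 0.3920, 0.4472
  X=1: 0.5112, 0.5275
Sum of the 4 terms: H(X,Y) = 1.8779 bits

Marginal of X (row sums):
  P(X=0) = 3/22 + 2/11 = 7/22
  P(X=1) = 3/11 + 9/22 = 15/22
H(X) = -[(7/22)·log₂(7/22) + (15/22)·log₂(15/22)]
  = 0.5257 + 0.3767 = 0.9024 bits

H(Y|X) = H(X,Y) - H(X) = 1.8779 - 0.9024 = 0.9755 bits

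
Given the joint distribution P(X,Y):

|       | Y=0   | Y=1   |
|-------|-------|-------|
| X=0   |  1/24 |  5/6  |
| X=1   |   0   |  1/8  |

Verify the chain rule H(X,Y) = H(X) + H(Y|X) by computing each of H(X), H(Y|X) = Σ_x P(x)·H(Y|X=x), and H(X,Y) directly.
H(X) = 0.5436 bits, H(Y|X) = 0.2417 bits, H(X,Y) = 0.7852 bits

Marginal of X (row sums):
  P(X=0) = 1/24 + 5/6 = 7/8
  P(X=1) = 0 + 1/8 = 1/8
H(X) = -[(7/8)·log₂(7/8) + (1/8)·log₂(1/8)]
  = 0.1686 + 0.3750 = 0.5436 bits

H(Y|X) = Σ_x P(x)·H(Y|X=x):
  X=0: P(X=0) = 7/8, P(Y|X=0) = (1/21, 20/21) → H(Y|X=0) = 0.2762
  X=1: P(X=1) = 1/8, P(Y|X=1) = (0, 1) → H(Y|X=1) = 0.0000
H(Y|X) = (7/8)·0.2762 + (1/8)·0.0000 = 0.2417 bits

H(X,Y) = -Σ_{x,y} P(x,y) log₂ P(x,y). Per-cell terms -P(x,y)·log₂P(x,y):
  X=0: 0.1910, 0.2192
  X=1: 0.0000, 0.3750
  (cells with P = 0 contribute 0)
Sum of the 4 terms: H(X,Y) = 0.7852 bits

Chain rule check:
  H(X) + H(Y|X) = 0.5436 + 0.2417 = 0.7853 bits
  H(X,Y) = 0.7852 bits
✓ Chain rule verified (Δ = 0.0001 is 4-dp rounding noise: each of the three values was rounded independently).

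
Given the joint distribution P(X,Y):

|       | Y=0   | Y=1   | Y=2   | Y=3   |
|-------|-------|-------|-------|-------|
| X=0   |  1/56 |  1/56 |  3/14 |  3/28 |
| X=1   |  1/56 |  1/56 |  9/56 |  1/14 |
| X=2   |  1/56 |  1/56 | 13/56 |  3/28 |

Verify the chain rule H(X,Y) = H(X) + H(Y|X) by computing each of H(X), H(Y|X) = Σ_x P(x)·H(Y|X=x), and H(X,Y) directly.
H(X) = 1.5702 bits, H(Y|X) = 1.4037 bits, H(X,Y) = 2.9739 bits

Marginal of X (row sums):
  P(X=0) = 1/56 + 1/56 + 3/14 + 3/28 = 5/14
  P(X=1) = 1/56 + 1/56 + 9/56 + 1/14 = 15/56
  P(X=2) = 1/56 + 1/56 + 13/56 + 3/28 = 3/8
H(X) = -[(5/14)·log₂(5/14) + (15/56)·log₂(15/56) + (3/8)·log₂(3/8)]
  = 0.53051 + 0.50905 + 0.53064 = 1.5702 bits

H(Y|X) = Σ_x P(x)·H(Y|X=x):
  X=0: P(X=0) = 5/14, P(Y|X=0) = (1/20, 1/20, 3/5, 3/10) → H(Y|X=0) = 1.39546
  X=1: P(X=1) = 15/56, P(Y|X=1) = (1/15, 1/15, 3/5, 4/15) → H(Y|X=1) = 1.47160
  X=2: P(X=2) = 3/8, P(Y|X=2) = (1/21, 1/21, 13/21, 2/7) → H(Y|X=2) = 1.36301
H(Y|X) = (5/14)·1.39546 + (15/56)·1.47160 + (3/8)·1.36301 = 1.4037 bits

H(X,Y) = -Σ_{x,y} P(x,y) log₂ P(x,y). Per-cell terms -P(x,y)·log₂P(x,y):
  X=0: 0.10370, 0.10370, 0.47623, 0.34526
  X=1: 0.10370, 0.10370, 0.42387, 0.27195
  X=2: 0.10370, 0.10370, 0.48911, 0.34526
Sum of the 12 terms: H(X,Y) = 2.9739 bits

Chain rule check:
  H(X) + H(Y|X) = 1.5702 + 1.4037 = 2.9739 bits
  H(X,Y) = 2.9739 bits
✓ Chain rule verified.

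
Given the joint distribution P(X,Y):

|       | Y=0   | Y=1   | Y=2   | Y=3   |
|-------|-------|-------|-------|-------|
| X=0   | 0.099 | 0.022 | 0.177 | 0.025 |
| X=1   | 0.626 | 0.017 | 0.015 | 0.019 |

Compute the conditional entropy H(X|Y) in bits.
0.5749 bits

H(X|Y) = H(X,Y) - H(Y)

H(X,Y) = -Σ_{x,y} P(x,y) log₂ P(x,y). Per-cell terms -P(x,y)·log₂P(x,y):
  X=0: 0.33031, 0.12114, 0.44218, 0.13305
  X=1: 0.42303, 0.09993, 0.09088, 0.10864
Sum of the 8 terms: H(X,Y) = 1.7492 bits

Marginal of Y (column sums):
  P(Y=0) = 0.099 + 0.626 = 0.725
  P(Y=1) = 0.022 + 0.017 = 0.039
  P(Y=2) = 0.177 + 0.015 = 0.192
  P(Y=3) = 0.025 + 0.019 = 0.044
H(Y) = -[0.725·log₂(0.725) + 0.039·log₂(0.039) + 0.192·log₂(0.192) + 0.044·log₂(0.044)]
  = 0.33636 + 0.18253 + 0.45712 + 0.19828 = 1.1743 bits

H(X|Y) = H(X,Y) - H(Y) = 1.7492 - 1.1743 = 0.5749 bits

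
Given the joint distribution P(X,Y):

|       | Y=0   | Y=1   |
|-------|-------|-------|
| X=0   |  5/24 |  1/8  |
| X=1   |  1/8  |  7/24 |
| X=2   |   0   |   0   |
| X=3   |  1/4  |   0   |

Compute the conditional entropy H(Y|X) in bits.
0.6853 bits

H(Y|X) = H(X,Y) - H(X)

H(X,Y) = -Σ_{x,y} P(x,y) log₂ P(x,y). Per-cell terms -P(x,y)·log₂P(x,y):
  X=0: 0.47147, 0.37500
  X=1: 0.37500, 0.51847
  X=2: 0.00000, 0.00000
  X=3: 0.50000, 0.00000
  (cells with P = 0 contribute 0)
Sum of the 8 terms: H(X,Y) = 2.2399 bits

Marginal of X (row sums):
  P(X=0) = 5/24 + 1/8 = 1/3
  P(X=1) = 1/8 + 7/24 = 5/12
  P(X=2) = 0 + 0 = 0
  P(X=3) = 1/4 + 0 = 1/4
H(X) = -[(1/3)·log₂(1/3) + (5/12)·log₂(5/12) + (1/4)·log₂(1/4)]   (outcomes with P = 0 contribute 0)
  = 0.52832 + 0.52626 + 0.50000 = 1.5546 bits

H(Y|X) = H(X,Y) - H(X) = 2.2399 - 1.5546 = 0.6853 bits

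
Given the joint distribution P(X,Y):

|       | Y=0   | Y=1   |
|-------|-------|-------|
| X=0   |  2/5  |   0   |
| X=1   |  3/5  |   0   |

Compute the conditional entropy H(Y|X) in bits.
0.0000 bits

H(Y|X) = H(X,Y) - H(X)

H(X,Y) = -Σ_{x,y} P(x,y) log₂ P(x,y). Per-cell terms -P(x,y)·log₂P(x,y):
  X=0: 0.5288, 0.0000
  X=1: 0.4422, 0.0000
  (cells with P = 0 contribute 0)
Sum of the 4 terms: H(X,Y) = 0.9710 bits

Marginal of X (row sums):
  P(X=0) = 2/5 + 0 = 2/5
  P(X=1) = 3/5 + 0 = 3/5
H(X) = -[(2/5)·log₂(2/5) + (3/5)·log₂(3/5)]
  = 0.5288 + 0.4422 = 0.9710 bits

H(Y|X) = H(X,Y) - H(X) = 0.9710 - 0.9710 = 0.0000 bits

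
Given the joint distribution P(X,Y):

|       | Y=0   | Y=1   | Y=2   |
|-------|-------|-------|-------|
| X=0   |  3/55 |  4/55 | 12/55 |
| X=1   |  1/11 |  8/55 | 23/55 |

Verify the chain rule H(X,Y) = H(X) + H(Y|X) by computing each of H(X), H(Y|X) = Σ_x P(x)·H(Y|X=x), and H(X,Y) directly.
H(X) = 0.9299 bits, H(Y|X) = 1.2982 bits, H(X,Y) = 2.2282 bits

Marginal of X (row sums):
  P(X=0) = 3/55 + 4/55 + 12/55 = 19/55
  P(X=1) = 1/11 + 8/55 + 23/55 = 36/55
H(X) = -[(19/55)·log₂(19/55) + (36/55)·log₂(36/55)]
  = 0.5297 + 0.4002 = 0.9299 bits

H(Y|X) = Σ_x P(x)·H(Y|X=x):
  X=0: P(X=0) = 19/55, P(Y|X=0) = (3/19, 4/19, 12/19) → H(Y|X=0) = 1.3124
  X=1: P(X=1) = 36/55, P(Y|X=1) = (5/36, 2/9, 23/36) → H(Y|X=1) = 1.2907
H(Y|X) = (19/55)·1.3124 + (36/55)·1.2907 = 1.2982 bits

H(X,Y) = -Σ_{x,y} P(x,y) log₂ P(x,y). Per-cell terms -P(x,y)·log₂P(x,y):
  X=0: 0.2289, 0.2750, 0.4792
  X=1: 0.3145, 0.4046, 0.5260
Sum of the 6 terms: H(X,Y) = 2.2282 bits

Chain rule check:
  H(X) + H(Y|X) = 0.9299 + 1.2982 = 2.2281 bits
  H(X,Y) = 2.2282 bits
✓ Chain rule verified (Δ = 0.0001 is 4-dp rounding noise: each of the three values was rounded independently).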